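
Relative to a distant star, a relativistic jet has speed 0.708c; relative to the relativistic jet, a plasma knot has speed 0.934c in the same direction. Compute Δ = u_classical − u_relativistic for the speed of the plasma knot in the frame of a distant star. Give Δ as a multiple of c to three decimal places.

Δ = 0.654c

Galilean: u_cl = 0.934 + 0.708 = 1.6420.
Relativistic: u_rel = (0.934 + 0.708) / (1 + 0.934·0.708) = 1.6420/1.6613 = 0.9884.
Δ = 1.6420 − 0.9884 = 0.6536.
(The classical prediction exceeds c; the relativistic result does not.)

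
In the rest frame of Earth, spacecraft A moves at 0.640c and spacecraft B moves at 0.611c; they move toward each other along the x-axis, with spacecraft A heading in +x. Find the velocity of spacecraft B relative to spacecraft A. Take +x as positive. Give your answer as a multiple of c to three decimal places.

β_A = 0.640, β_B = -0.611.
Transform to A's frame with the inverse velocity-addition law: u' = (u − v)/(1 − uv/c²), taking u = β_B and v = β_A.
u' = (-0.611 − 0.640) / (1 − (0.640)(-0.611)) = -1.2510/1.3910 = -0.8993.

-0.899c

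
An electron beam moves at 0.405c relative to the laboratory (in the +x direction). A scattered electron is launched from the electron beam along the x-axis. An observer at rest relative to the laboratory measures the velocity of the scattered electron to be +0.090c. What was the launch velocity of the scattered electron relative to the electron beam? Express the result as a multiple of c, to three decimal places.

-0.327c

Invert the composition law: u' = (u − v)/(1 − uv/c²).
u' = (0.090 − 0.405) / (1 − (0.090)(0.405)) = -0.3150/0.9636 = -0.3269.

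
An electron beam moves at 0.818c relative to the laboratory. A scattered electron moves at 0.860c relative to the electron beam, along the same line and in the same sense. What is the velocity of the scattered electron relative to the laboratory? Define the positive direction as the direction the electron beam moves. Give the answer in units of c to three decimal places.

With v = 0.818 and u' = 0.860 (in units of c),
u = (u' + v)/(1 + u'v/c²):
u = (0.860 + 0.818) / (1 + 0.860·0.818) = 1.6780/1.7035 = 0.9850
(Galilean addition would give +1.678c, exceeding c.)

0.985c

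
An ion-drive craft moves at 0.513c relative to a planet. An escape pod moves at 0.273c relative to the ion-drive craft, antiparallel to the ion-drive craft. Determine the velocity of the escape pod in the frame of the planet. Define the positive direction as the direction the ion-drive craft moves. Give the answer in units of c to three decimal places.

+0.279c

With v = 0.513 and u' = -0.273 (in units of c),
u = (u' + v)/(1 + u'v/c²):
u = (-0.273 + 0.513) / (1 + (-0.273)·0.513) = 0.2400/0.8600 = 0.2791
(Galilean addition would give +0.240c.)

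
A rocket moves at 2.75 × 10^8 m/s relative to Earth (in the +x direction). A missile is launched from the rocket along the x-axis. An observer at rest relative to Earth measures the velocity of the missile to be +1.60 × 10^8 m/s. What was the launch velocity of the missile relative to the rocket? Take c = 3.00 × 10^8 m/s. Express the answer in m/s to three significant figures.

v = 0.917c, u = 0.533c.
Invert the composition law: u' = (u − v)/(1 − uv/c²).
u' = (0.533 − 0.917) / (1 − (0.533)(0.917)) = -0.3833/0.5111 = -0.7500.
u' = -0.7500 × 3.00 × 10^8 m/s.

-2.25 × 10^8 m/s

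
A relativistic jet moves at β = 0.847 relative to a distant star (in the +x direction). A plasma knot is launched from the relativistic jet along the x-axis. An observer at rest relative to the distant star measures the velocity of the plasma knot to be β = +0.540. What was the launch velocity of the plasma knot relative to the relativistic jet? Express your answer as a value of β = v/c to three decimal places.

Invert the composition law: u' = (u − v)/(1 − uv/c²).
u' = (0.540 − 0.847) / (1 − (0.540)(0.847)) = -0.3070/0.5426 = -0.5658.

β = -0.566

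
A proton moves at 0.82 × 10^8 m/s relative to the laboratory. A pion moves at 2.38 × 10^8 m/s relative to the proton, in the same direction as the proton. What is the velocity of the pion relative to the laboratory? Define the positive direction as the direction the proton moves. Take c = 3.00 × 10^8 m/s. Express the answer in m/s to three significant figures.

In units of c (dividing by 3.00 × 10^8 m/s): v = 0.273, u' = 0.793.
u = (u' + v)/(1 + u'v/c²):
u = (0.793 + 0.273) / (1 + 0.793·0.273) = 1.0667/1.2168 = 0.8766
(Galilean addition would give +1.067c, exceeding c.)
Converting back: u = 0.8766 × 3.00 × 10^8 m/s.

2.63 × 10^8 m/s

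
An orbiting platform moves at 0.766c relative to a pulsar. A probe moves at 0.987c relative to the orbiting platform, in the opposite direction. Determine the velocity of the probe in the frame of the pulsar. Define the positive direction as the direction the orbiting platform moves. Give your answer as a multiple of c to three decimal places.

-0.906c

With v = 0.766 and u' = -0.987 (in units of c),
u = (u' + v)/(1 + u'v/c²):
u = (-0.987 + 0.766) / (1 + (-0.987)·0.766) = -0.2210/0.2440 = -0.9059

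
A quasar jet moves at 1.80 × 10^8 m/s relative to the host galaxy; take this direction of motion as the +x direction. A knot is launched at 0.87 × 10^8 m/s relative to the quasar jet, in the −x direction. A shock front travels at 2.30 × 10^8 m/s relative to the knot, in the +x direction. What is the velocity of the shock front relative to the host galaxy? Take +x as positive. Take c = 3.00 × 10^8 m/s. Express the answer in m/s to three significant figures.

Apply u = (u' + v)/(1 + u'v/c²) successively, working outward toward the host galaxy.
(Dividing each given speed by c = 3.00 × 10^8 m/s to work in units of c.)
Start: velocity of the quasar jet relative to the host galaxy = 0.6000c.
Compose with the knot (u' = -0.290 in the quasar jet frame): u_1 = (-0.290 + 0.600) / (1 + (-0.290)·0.600) = 0.3100/0.8260 = 0.3753.
Compose with the shock front (u' = 0.767 in the knot frame): u_2 = (0.767 + 0.375) / (1 + 0.767·0.375) = 1.1420/1.2877 = 0.8868.
So u = 0.8868 × 3.00 × 10^8 m/s.

+2.66 × 10^8 m/s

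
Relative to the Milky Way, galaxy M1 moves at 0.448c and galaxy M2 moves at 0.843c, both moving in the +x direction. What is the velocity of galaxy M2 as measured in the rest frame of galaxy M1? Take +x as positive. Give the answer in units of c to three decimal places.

β_A = 0.448, β_B = 0.843.
Transform to A's frame with the inverse velocity-addition law: u' = (u − v)/(1 − uv/c²), taking u = β_B and v = β_A.
u' = (0.843 − 0.448) / (1 − (0.448)(0.843)) = 0.3950/0.6223 = 0.6347.

+0.635c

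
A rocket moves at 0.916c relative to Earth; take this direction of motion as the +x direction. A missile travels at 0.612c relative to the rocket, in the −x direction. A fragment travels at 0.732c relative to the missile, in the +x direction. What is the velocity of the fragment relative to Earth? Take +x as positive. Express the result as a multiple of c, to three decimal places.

+0.945c

Apply u = (u' + v)/(1 + u'v/c²) successively, working outward toward Earth.
Start: velocity of the rocket relative to Earth = 0.9160c.
Compose with the missile (u' = -0.612 in the rocket frame): u_1 = (-0.612 + 0.916) / (1 + (-0.612)·0.916) = 0.3040/0.4394 = 0.6918.
Compose with the fragment (u' = 0.732 in the missile frame): u_2 = (0.732 + 0.692) / (1 + 0.732·0.692) = 1.4238/1.5064 = 0.9452.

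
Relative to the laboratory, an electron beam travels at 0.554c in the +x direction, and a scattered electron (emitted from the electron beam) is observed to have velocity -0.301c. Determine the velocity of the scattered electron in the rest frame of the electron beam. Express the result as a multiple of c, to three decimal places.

Invert the composition law: u' = (u − v)/(1 − uv/c²).
u' = (-0.301 − 0.554) / (1 − (-0.301)(0.554)) = -0.8550/1.1668 = -0.7328.

-0.733c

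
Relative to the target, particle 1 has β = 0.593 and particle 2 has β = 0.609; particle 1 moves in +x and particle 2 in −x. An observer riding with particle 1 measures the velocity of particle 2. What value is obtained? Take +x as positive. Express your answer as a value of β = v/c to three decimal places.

β_A = 0.593, β_B = -0.609.
Transform to A's frame with the inverse velocity-addition law: u' = (u − v)/(1 − uv/c²), taking u = β_B and v = β_A.
u' = (-0.609 − 0.593) / (1 − (0.593)(-0.609)) = -1.2020/1.3611 = -0.8831.

β = -0.883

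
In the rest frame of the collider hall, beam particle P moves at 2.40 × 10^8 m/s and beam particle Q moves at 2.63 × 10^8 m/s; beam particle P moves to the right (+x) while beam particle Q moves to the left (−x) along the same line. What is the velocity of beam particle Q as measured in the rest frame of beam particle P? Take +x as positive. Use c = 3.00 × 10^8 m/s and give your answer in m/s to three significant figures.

-2.96 × 10^8 m/s

β_A = 0.800, β_B = -0.877 (dividing each by c = 3.00 × 10^8 m/s).
Transform to A's frame with the inverse velocity-addition law: u' = (u − v)/(1 − uv/c²), taking u = β_B and v = β_A.
u' = (-0.877 − 0.800) / (1 − (0.800)(-0.877)) = -1.6767/1.7013 = -0.9855.
u' = -0.9855 × 3.00 × 10^8 m/s.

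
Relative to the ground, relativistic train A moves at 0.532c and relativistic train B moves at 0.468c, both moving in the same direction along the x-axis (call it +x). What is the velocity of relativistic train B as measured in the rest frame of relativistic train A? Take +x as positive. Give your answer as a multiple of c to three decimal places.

-0.085c

β_A = 0.532, β_B = 0.468.
Transform to A's frame with the inverse velocity-addition law: u' = (u − v)/(1 − uv/c²), taking u = β_B and v = β_A.
u' = (0.468 − 0.532) / (1 − (0.532)(0.468)) = -0.0640/0.7510 = -0.0852.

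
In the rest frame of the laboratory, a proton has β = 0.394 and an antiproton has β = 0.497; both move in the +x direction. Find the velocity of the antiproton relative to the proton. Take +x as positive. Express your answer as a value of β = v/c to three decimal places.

β = +0.128

β_A = 0.394, β_B = 0.497.
Transform to A's frame with the inverse velocity-addition law: u' = (u − v)/(1 − uv/c²), taking u = β_B and v = β_A.
u' = (0.497 − 0.394) / (1 − (0.394)(0.497)) = 0.1030/0.8042 = 0.1281.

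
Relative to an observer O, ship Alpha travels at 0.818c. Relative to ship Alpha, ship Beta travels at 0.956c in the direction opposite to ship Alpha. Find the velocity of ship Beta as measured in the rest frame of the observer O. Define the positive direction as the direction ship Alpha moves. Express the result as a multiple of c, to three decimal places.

-0.633c

With v = 0.818 and u' = -0.956 (in units of c),
u = (u' + v)/(1 + u'v/c²):
u = (-0.956 + 0.818) / (1 + (-0.956)·0.818) = -0.1380/0.2180 = -0.6331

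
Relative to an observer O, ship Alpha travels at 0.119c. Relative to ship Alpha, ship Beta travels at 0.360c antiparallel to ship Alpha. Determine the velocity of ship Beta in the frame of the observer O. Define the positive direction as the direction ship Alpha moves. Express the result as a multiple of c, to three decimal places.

-0.252c

With v = 0.119 and u' = -0.360 (in units of c),
u = (u' + v)/(1 + u'v/c²):
u = (-0.360 + 0.119) / (1 + (-0.360)·0.119) = -0.2410/0.9572 = -0.2518
(Galilean addition would give -0.241c.)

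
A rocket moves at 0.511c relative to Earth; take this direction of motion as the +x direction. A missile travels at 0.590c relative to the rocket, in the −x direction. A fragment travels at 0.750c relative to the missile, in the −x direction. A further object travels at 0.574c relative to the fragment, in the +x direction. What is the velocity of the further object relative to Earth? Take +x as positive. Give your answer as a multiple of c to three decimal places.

Apply u = (u' + v)/(1 + u'v/c²) successively, working outward toward Earth.
Start: velocity of the rocket relative to Earth = 0.5110c.
Compose with the missile (u' = -0.590 in the rocket frame): u_1 = (-0.590 + 0.511) / (1 + (-0.590)·0.511) = -0.0790/0.6985 = -0.1131.
Compose with the fragment (u' = -0.750 in the missile frame): u_2 = (-0.750 + (-0.113)) / (1 + (-0.750)·(-0.113)) = -0.8631/1.0848 = -0.7956.
Compose with the further object (u' = 0.574 in the fragment frame): u_3 = (0.574 + (-0.796)) / (1 + 0.574·(-0.796)) = -0.2216/0.5433 = -0.4079.

-0.408c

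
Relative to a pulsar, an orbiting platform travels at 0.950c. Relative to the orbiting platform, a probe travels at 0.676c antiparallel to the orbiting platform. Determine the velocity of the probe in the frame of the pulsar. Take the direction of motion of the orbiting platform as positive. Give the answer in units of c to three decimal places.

+0.766c

With v = 0.950 and u' = -0.676 (in units of c),
u = (u' + v)/(1 + u'v/c²):
u = (-0.676 + 0.950) / (1 + (-0.676)·0.950) = 0.2740/0.3578 = 0.7658
(Galilean addition would give +0.274c.)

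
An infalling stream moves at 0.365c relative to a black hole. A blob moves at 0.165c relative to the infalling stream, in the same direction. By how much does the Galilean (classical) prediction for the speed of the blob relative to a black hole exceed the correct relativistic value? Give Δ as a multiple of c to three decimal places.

Galilean: u_cl = 0.165 + 0.365 = 0.5300.
Relativistic: u_rel = (0.165 + 0.365) / (1 + 0.165·0.365) = 0.5300/1.0602 = 0.4999.
Δ = 0.5300 − 0.4999 = 0.0301.

Δ = 0.030c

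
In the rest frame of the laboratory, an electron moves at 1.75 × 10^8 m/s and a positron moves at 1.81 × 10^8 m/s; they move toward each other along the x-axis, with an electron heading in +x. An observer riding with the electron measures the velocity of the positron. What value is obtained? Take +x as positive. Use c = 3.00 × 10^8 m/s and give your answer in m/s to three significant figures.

β_A = 0.583, β_B = -0.603 (dividing each by c = 3.00 × 10^8 m/s).
Transform to A's frame with the inverse velocity-addition law: u' = (u − v)/(1 − uv/c²), taking u = β_B and v = β_A.
u' = (-0.603 − 0.583) / (1 − (0.583)(-0.603)) = -1.1867/1.3519 = -0.8777.
u' = -0.8777 × 3.00 × 10^8 m/s.

-2.63 × 10^8 m/s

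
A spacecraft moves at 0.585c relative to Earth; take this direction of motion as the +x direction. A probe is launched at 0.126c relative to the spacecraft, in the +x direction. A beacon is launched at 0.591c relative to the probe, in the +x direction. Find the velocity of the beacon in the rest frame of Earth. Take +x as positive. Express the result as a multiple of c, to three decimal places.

Apply u = (u' + v)/(1 + u'v/c²) successively, working outward toward Earth.
Start: velocity of the spacecraft relative to Earth = 0.5850c.
Compose with the probe (u' = 0.126 in the spacecraft frame): u_1 = (0.126 + 0.585) / (1 + 0.126·0.585) = 0.7110/1.0737 = 0.6622.
Compose with the beacon (u' = 0.591 in the probe frame): u_2 = (0.591 + 0.662) / (1 + 0.591·0.662) = 1.2532/1.3914 = 0.9007.

0.901c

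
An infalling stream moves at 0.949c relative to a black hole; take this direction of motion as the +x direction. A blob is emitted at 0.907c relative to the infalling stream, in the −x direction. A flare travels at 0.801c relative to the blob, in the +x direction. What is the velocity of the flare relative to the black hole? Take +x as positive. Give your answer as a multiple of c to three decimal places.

+0.888c

Apply u = (u' + v)/(1 + u'v/c²) successively, working outward toward the black hole.
Start: velocity of the infalling stream relative to the black hole = 0.9490c.
Compose with the blob (u' = -0.907 in the infalling stream frame): u_1 = (-0.907 + 0.949) / (1 + (-0.907)·0.949) = 0.0420/0.1393 = 0.3016.
Compose with the flare (u' = 0.801 in the blob frame): u_2 = (0.801 + 0.302) / (1 + 0.801·0.302) = 1.1026/1.2416 = 0.8881.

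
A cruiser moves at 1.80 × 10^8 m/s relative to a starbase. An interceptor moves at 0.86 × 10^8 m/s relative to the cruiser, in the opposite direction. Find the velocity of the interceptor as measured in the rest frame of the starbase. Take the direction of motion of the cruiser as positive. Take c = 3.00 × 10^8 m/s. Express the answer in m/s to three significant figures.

+1.14 × 10^8 m/s

In units of c (dividing by 3.00 × 10^8 m/s): v = 0.600, u' = -0.287.
u = (u' + v)/(1 + u'v/c²):
u = (-0.287 + 0.600) / (1 + (-0.287)·0.600) = 0.3133/0.8280 = 0.3784
(Galilean addition would give +0.313c.)
Converting back: u = 0.3784 × 3.00 × 10^8 m/s.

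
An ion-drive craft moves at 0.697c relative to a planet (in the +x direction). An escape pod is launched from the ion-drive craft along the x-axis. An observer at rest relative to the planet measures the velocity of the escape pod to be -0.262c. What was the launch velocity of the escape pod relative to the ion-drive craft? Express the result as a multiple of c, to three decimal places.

-0.811c

Invert the composition law: u' = (u − v)/(1 − uv/c²).
u' = (-0.262 − 0.697) / (1 − (-0.262)(0.697)) = -0.9590/1.1826 = -0.8109.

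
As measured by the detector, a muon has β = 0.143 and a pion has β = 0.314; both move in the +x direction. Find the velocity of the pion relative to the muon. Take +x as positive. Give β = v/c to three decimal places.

β = +0.179

β_A = 0.143, β_B = 0.314.
Transform to A's frame with the inverse velocity-addition law: u' = (u − v)/(1 − uv/c²), taking u = β_B and v = β_A.
u' = (0.314 − 0.143) / (1 − (0.143)(0.314)) = 0.1710/0.9551 = 0.1790.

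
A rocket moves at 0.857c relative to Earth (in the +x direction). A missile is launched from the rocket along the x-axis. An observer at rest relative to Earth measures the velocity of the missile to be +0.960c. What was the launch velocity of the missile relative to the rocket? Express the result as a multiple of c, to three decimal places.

+0.581c

Invert the composition law: u' = (u − v)/(1 − uv/c²).
u' = (0.960 − 0.857) / (1 − (0.960)(0.857)) = 0.1030/0.1773 = 0.5810.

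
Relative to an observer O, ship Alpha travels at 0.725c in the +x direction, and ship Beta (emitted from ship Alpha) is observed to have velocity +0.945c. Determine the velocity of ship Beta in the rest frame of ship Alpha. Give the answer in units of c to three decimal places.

Invert the composition law: u' = (u − v)/(1 − uv/c²).
u' = (0.945 − 0.725) / (1 − (0.945)(0.725)) = 0.2200/0.3149 = 0.6987.

+0.699c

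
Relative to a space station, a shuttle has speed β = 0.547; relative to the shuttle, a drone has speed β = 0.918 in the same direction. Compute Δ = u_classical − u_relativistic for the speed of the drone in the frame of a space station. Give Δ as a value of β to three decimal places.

Galilean: u_cl = 0.918 + 0.547 = 1.4650.
Relativistic: u_rel = (0.918 + 0.547) / (1 + 0.918·0.547) = 1.4650/1.5021 = 0.9753.
Δ = 1.4650 − 0.9753 = 0.4897.
(The classical prediction exceeds c; the relativistic result does not.)

Δ = 0.490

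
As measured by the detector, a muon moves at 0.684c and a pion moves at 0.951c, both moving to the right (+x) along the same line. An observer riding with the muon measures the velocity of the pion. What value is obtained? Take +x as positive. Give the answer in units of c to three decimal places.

β_A = 0.684, β_B = 0.951.
Transform to A's frame with the inverse velocity-addition law: u' = (u − v)/(1 − uv/c²), taking u = β_B and v = β_A.
u' = (0.951 − 0.684) / (1 − (0.684)(0.951)) = 0.2670/0.3495 = 0.7639.

+0.764c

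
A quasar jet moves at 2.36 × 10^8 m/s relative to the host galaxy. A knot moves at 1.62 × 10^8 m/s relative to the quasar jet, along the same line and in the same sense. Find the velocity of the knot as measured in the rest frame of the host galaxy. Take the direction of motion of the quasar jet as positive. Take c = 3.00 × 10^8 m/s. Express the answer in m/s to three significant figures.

2.79 × 10^8 m/s

In units of c (dividing by 3.00 × 10^8 m/s): v = 0.787, u' = 0.540.
u = (u' + v)/(1 + u'v/c²):
u = (0.540 + 0.787) / (1 + 0.540·0.787) = 1.3267/1.4248 = 0.9311
(Galilean addition would give +1.327c, exceeding c.)
Converting back: u = 0.9311 × 3.00 × 10^8 m/s.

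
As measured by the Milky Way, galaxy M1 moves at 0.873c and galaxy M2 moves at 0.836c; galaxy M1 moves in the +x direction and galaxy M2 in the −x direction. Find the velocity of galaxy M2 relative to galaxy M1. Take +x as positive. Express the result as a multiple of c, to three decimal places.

β_A = 0.873, β_B = -0.836.
Transform to A's frame with the inverse velocity-addition law: u' = (u − v)/(1 − uv/c²), taking u = β_B and v = β_A.
u' = (-0.836 − 0.873) / (1 − (0.873)(-0.836)) = -1.7090/1.7298 = -0.9880.

-0.988c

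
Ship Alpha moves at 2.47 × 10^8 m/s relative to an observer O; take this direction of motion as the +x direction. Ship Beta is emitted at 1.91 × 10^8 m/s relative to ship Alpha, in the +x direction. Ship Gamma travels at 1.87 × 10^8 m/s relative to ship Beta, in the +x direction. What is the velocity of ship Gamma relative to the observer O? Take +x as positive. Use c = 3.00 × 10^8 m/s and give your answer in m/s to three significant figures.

2.97 × 10^8 m/s

Apply u = (u' + v)/(1 + u'v/c²) successively, working outward toward the observer O.
(Dividing each given speed by c = 3.00 × 10^8 m/s to work in units of c.)
Start: velocity of ship Alpha relative to the observer O = 0.8233c.
Compose with ship Beta (u' = 0.637 in ship Alpha frame): u_1 = (0.637 + 0.823) / (1 + 0.637·0.823) = 1.4600/1.5242 = 0.9579.
Compose with ship Gamma (u' = 0.623 in ship Beta frame): u_2 = (0.623 + 0.958) / (1 + 0.623·0.958) = 1.5812/1.5971 = 0.9901.
So u = 0.9901 × 3.00 × 10^8 m/s.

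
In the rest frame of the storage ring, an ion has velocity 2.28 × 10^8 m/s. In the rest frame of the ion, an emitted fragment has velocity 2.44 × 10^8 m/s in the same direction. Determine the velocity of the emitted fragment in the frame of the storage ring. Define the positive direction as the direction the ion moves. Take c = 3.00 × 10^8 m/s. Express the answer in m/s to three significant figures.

In units of c (dividing by 3.00 × 10^8 m/s): v = 0.760, u' = 0.813.
u = (u' + v)/(1 + u'v/c²):
u = (0.813 + 0.760) / (1 + 0.813·0.760) = 1.5733/1.6181 = 0.9723
(Galilean addition would give +1.573c, exceeding c.)
Converting back: u = 0.9723 × 3.00 × 10^8 m/s.

2.92 × 10^8 m/s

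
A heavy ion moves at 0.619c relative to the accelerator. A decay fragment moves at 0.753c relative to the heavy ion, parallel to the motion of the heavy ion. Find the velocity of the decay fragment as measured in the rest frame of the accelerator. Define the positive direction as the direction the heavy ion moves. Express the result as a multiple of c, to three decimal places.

0.936c

With v = 0.619 and u' = 0.753 (in units of c),
u = (u' + v)/(1 + u'v/c²):
u = (0.753 + 0.619) / (1 + 0.753·0.619) = 1.3720/1.4661 = 0.9358
(Galilean addition would give +1.372c, exceeding c.)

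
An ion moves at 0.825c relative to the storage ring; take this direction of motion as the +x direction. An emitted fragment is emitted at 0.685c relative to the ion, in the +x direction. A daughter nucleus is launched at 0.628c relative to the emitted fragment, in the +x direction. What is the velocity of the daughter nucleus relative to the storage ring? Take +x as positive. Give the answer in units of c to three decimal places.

0.992c

Apply u = (u' + v)/(1 + u'v/c²) successively, working outward toward the storage ring.
Start: velocity of the ion relative to the storage ring = 0.8250c.
Compose with the emitted fragment (u' = 0.685 in the ion frame): u_1 = (0.685 + 0.825) / (1 + 0.685·0.825) = 1.5100/1.5651 = 0.9648.
Compose with the daughter nucleus (u' = 0.628 in the emitted fragment frame): u_2 = (0.628 + 0.965) / (1 + 0.628·0.965) = 1.5928/1.6059 = 0.9918.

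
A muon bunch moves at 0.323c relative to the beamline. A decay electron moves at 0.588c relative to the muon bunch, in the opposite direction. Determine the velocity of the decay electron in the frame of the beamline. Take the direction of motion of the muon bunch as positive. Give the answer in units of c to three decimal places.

With v = 0.323 and u' = -0.588 (in units of c),
u = (u' + v)/(1 + u'v/c²):
u = (-0.588 + 0.323) / (1 + (-0.588)·0.323) = -0.2650/0.8101 = -0.3271
(Galilean addition would give -0.265c.)

-0.327c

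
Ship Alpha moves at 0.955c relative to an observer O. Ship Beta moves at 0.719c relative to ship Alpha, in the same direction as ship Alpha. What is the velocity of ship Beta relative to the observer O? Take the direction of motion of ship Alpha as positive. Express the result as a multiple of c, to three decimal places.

0.993c

With v = 0.955 and u' = 0.719 (in units of c),
u = (u' + v)/(1 + u'v/c²):
u = (0.719 + 0.955) / (1 + 0.719·0.955) = 1.6740/1.6866 = 0.9925
(Galilean addition would give +1.674c, exceeding c.)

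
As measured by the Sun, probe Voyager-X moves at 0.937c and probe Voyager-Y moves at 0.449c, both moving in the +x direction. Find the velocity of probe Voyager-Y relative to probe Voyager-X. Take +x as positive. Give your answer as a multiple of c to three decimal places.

-0.842c

β_A = 0.937, β_B = 0.449.
Transform to A's frame with the inverse velocity-addition law: u' = (u − v)/(1 − uv/c²), taking u = β_B and v = β_A.
u' = (0.449 − 0.937) / (1 − (0.937)(0.449)) = -0.4880/0.5793 = -0.8424.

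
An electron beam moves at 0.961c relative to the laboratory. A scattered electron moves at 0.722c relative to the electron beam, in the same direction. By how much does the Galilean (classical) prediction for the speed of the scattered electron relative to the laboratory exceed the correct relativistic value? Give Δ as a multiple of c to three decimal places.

Galilean: u_cl = 0.722 + 0.961 = 1.6830.
Relativistic: u_rel = (0.722 + 0.961) / (1 + 0.722·0.961) = 1.6830/1.6938 = 0.9936.
Δ = 1.6830 − 0.9936 = 0.6894.
(The classical prediction exceeds c; the relativistic result does not.)

Δ = 0.689c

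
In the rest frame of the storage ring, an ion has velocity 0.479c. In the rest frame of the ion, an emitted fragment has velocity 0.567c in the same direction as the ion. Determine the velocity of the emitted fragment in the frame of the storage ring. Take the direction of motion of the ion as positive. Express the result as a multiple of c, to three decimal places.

With v = 0.479 and u' = 0.567 (in units of c),
u = (u' + v)/(1 + u'v/c²):
u = (0.567 + 0.479) / (1 + 0.567·0.479) = 1.0460/1.2716 = 0.8226

0.823c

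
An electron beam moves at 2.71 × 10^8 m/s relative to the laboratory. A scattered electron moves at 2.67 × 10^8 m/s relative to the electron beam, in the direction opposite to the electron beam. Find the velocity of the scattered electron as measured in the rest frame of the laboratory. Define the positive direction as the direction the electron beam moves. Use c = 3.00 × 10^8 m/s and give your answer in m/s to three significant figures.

In units of c (dividing by 3.00 × 10^8 m/s): v = 0.903, u' = -0.890.
u = (u' + v)/(1 + u'v/c²):
u = (-0.890 + 0.903) / (1 + (-0.890)·0.903) = 0.0133/0.1960 = 0.0680
Converting back: u = 0.0680 × 3.00 × 10^8 m/s.

+2.04 × 10^7 m/s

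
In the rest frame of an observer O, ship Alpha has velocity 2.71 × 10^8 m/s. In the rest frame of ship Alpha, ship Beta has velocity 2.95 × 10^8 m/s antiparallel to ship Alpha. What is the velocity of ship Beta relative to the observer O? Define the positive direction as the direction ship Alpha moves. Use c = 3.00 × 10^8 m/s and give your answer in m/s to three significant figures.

In units of c (dividing by 3.00 × 10^8 m/s): v = 0.903, u' = -0.983.
u = (u' + v)/(1 + u'v/c²):
u = (-0.983 + 0.903) / (1 + (-0.983)·0.903) = -0.0800/0.1117 = -0.7161
Converting back: u = -0.7161 × 3.00 × 10^8 m/s.

-2.15 × 10^8 m/s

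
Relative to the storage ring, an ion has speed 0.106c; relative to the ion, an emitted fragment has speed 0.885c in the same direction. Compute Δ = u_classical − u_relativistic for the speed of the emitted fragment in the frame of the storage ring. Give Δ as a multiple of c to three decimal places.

Δ = 0.085c

Galilean: u_cl = 0.885 + 0.106 = 0.9910.
Relativistic: u_rel = (0.885 + 0.106) / (1 + 0.885·0.106) = 0.9910/1.0938 = 0.9060.
Δ = 0.9910 − 0.9060 = 0.0850.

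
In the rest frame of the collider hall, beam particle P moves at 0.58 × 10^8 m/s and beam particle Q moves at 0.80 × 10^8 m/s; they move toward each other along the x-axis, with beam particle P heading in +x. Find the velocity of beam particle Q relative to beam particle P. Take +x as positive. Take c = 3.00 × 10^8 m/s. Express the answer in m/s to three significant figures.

β_A = 0.193, β_B = -0.267 (dividing each by c = 3.00 × 10^8 m/s).
Transform to A's frame with the inverse velocity-addition law: u' = (u − v)/(1 − uv/c²), taking u = β_B and v = β_A.
u' = (-0.267 − 0.193) / (1 − (0.193)(-0.267)) = -0.4600/1.0516 = -0.4374.
u' = -0.4374 × 3.00 × 10^8 m/s.

-1.31 × 10^8 m/s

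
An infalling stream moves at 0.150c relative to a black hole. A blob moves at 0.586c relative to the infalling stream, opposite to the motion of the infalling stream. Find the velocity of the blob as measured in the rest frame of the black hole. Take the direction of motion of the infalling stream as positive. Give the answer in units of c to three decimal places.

-0.478c

With v = 0.150 and u' = -0.586 (in units of c),
u = (u' + v)/(1 + u'v/c²):
u = (-0.586 + 0.150) / (1 + (-0.586)·0.150) = -0.4360/0.9121 = -0.4780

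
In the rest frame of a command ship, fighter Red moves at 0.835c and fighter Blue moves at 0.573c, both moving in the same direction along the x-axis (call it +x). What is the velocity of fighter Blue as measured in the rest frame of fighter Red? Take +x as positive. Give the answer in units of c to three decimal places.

β_A = 0.835, β_B = 0.573.
Transform to A's frame with the inverse velocity-addition law: u' = (u − v)/(1 − uv/c²), taking u = β_B and v = β_A.
u' = (0.573 − 0.835) / (1 − (0.835)(0.573)) = -0.2620/0.5215 = -0.5024.

-0.502c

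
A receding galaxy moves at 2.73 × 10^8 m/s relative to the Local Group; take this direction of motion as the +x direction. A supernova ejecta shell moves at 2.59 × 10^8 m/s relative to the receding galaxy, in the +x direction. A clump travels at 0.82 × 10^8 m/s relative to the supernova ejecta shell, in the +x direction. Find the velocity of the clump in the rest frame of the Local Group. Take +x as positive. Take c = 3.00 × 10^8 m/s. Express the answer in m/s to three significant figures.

Apply u = (u' + v)/(1 + u'v/c²) successively, working outward toward the Local Group.
(Dividing each given speed by c = 3.00 × 10^8 m/s to work in units of c.)
Start: velocity of the receding galaxy relative to the Local Group = 0.9100c.
Compose with the supernova ejecta shell (u' = 0.863 in the receding galaxy frame): u_1 = (0.863 + 0.910) / (1 + 0.863·0.910) = 1.7733/1.7856 = 0.9931.
Compose with the clump (u' = 0.273 in the supernova ejecta shell frame): u_2 = (0.273 + 0.993) / (1 + 0.273·0.993) = 1.2664/1.2715 = 0.9961.
So u = 0.9961 × 3.00 × 10^8 m/s.

2.99 × 10^8 m/s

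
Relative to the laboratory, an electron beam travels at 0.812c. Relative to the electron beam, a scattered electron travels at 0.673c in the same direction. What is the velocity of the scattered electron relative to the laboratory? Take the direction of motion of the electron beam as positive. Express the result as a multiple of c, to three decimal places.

0.960c

With v = 0.812 and u' = 0.673 (in units of c),
u = (u' + v)/(1 + u'v/c²):
u = (0.673 + 0.812) / (1 + 0.673·0.812) = 1.4850/1.5465 = 0.9602
(Galilean addition would give +1.485c, exceeding c.)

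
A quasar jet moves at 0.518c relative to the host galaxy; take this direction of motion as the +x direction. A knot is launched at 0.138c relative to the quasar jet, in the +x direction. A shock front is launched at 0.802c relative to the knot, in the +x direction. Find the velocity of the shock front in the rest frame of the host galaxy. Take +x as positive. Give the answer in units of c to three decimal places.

0.949c

Apply u = (u' + v)/(1 + u'v/c²) successively, working outward toward the host galaxy.
Start: velocity of the quasar jet relative to the host galaxy = 0.5180c.
Compose with the knot (u' = 0.138 in the quasar jet frame): u_1 = (0.138 + 0.518) / (1 + 0.138·0.518) = 0.6560/1.0715 = 0.6122.
Compose with the shock front (u' = 0.802 in the knot frame): u_2 = (0.802 + 0.612) / (1 + 0.802·0.612) = 1.4142/1.4910 = 0.9485.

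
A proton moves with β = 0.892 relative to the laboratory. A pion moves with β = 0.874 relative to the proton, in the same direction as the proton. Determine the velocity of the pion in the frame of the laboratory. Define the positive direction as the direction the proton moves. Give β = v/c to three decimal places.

β = 0.992

With v = 0.892 and u' = 0.874 (in units of c),
u = (u' + v)/(1 + u'v/c²):
u = (0.874 + 0.892) / (1 + 0.874·0.892) = 1.7660/1.7796 = 0.9924
(Galilean addition would give +1.766c, exceeding c.)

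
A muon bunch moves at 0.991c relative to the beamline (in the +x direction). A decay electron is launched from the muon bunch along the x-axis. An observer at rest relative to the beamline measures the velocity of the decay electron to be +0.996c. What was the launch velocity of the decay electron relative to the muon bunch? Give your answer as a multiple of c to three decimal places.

+0.386c

Invert the composition law: u' = (u − v)/(1 − uv/c²).
u' = (0.996 − 0.991) / (1 − (0.996)(0.991)) = 0.0050/0.0130 = 0.3857.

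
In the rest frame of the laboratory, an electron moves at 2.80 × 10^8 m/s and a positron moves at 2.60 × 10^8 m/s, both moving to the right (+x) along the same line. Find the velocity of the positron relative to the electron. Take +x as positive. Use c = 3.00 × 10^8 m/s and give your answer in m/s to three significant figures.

β_A = 0.933, β_B = 0.867 (dividing each by c = 3.00 × 10^8 m/s).
Transform to A's frame with the inverse velocity-addition law: u' = (u − v)/(1 − uv/c²), taking u = β_B and v = β_A.
u' = (0.867 − 0.933) / (1 − (0.933)(0.867)) = -0.0667/0.1911 = -0.3488.
u' = -0.3488 × 3.00 × 10^8 m/s.

-1.05 × 10^8 m/s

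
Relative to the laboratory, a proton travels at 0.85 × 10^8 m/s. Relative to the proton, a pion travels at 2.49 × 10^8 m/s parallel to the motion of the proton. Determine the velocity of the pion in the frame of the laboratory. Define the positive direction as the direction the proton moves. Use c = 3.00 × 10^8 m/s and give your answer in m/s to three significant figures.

2.70 × 10^8 m/s

In units of c (dividing by 3.00 × 10^8 m/s): v = 0.283, u' = 0.830.
u = (u' + v)/(1 + u'v/c²):
u = (0.830 + 0.283) / (1 + 0.830·0.283) = 1.1133/1.2352 = 0.9014
Converting back: u = 0.9014 × 3.00 × 10^8 m/s.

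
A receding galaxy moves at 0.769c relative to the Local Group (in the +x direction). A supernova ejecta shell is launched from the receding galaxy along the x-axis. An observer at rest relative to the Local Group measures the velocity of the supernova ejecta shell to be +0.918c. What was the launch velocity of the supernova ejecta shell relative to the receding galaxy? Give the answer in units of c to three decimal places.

+0.507c

Invert the composition law: u' = (u − v)/(1 − uv/c²).
u' = (0.918 − 0.769) / (1 − (0.918)(0.769)) = 0.1490/0.2941 = 0.5067.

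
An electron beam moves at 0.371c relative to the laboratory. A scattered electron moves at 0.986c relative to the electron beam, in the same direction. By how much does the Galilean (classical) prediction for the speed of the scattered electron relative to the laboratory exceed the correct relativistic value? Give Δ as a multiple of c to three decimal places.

Galilean: u_cl = 0.986 + 0.371 = 1.3570.
Relativistic: u_rel = (0.986 + 0.371) / (1 + 0.986·0.371) = 1.3570/1.3658 = 0.9936.
Δ = 1.3570 − 0.9936 = 0.3634.
(The classical prediction exceeds c; the relativistic result does not.)

Δ = 0.363c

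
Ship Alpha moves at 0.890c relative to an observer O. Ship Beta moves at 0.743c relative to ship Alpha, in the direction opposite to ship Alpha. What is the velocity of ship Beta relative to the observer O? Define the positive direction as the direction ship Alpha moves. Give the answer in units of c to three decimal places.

+0.434c

With v = 0.890 and u' = -0.743 (in units of c),
u = (u' + v)/(1 + u'v/c²):
u = (-0.743 + 0.890) / (1 + (-0.743)·0.890) = 0.1470/0.3387 = 0.4340
(Galilean addition would give +0.147c.)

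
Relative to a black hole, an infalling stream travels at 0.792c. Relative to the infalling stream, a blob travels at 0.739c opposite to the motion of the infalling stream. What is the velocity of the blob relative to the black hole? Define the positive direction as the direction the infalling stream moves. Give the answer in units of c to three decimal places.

With v = 0.792 and u' = -0.739 (in units of c),
u = (u' + v)/(1 + u'v/c²):
u = (-0.739 + 0.792) / (1 + (-0.739)·0.792) = 0.0530/0.4147 = 0.1278
(Galilean addition would give +0.053c.)

+0.128c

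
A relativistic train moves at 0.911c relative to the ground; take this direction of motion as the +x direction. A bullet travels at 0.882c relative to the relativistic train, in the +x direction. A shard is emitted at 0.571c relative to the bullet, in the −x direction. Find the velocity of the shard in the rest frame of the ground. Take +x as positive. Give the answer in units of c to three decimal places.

+0.979c

Apply u = (u' + v)/(1 + u'v/c²) successively, working outward toward the ground.
Start: velocity of the relativistic train relative to the ground = 0.9110c.
Compose with the bullet (u' = 0.882 in the relativistic train frame): u_1 = (0.882 + 0.911) / (1 + 0.882·0.911) = 1.7930/1.8035 = 0.9942.
Compose with the shard (u' = -0.571 in the bullet frame): u_2 = (-0.571 + 0.994) / (1 + (-0.571)·0.994) = 0.4232/0.4323 = 0.9788.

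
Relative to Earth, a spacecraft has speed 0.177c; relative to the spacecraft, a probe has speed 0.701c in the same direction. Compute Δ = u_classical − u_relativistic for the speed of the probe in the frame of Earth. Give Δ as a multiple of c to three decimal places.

Δ = 0.097c

Galilean: u_cl = 0.701 + 0.177 = 0.8780.
Relativistic: u_rel = (0.701 + 0.177) / (1 + 0.701·0.177) = 0.8780/1.1241 = 0.7811.
Δ = 0.8780 − 0.7811 = 0.0969.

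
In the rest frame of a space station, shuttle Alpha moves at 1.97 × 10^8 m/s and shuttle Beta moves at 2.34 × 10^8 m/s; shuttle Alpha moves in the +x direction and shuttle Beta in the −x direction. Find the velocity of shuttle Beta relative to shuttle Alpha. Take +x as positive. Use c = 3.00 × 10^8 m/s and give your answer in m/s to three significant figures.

-2.85 × 10^8 m/s

β_A = 0.657, β_B = -0.780 (dividing each by c = 3.00 × 10^8 m/s).
Transform to A's frame with the inverse velocity-addition law: u' = (u − v)/(1 − uv/c²), taking u = β_B and v = β_A.
u' = (-0.780 − 0.657) / (1 − (0.657)(-0.780)) = -1.4367/1.5122 = -0.9501.
u' = -0.9501 × 3.00 × 10^8 m/s.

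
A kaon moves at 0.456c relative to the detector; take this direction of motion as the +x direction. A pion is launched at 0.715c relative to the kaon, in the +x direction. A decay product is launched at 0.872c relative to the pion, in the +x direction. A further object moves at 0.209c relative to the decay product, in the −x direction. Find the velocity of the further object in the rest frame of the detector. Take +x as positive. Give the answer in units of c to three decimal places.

Apply u = (u' + v)/(1 + u'v/c²) successively, working outward toward the detector.
Start: velocity of the kaon relative to the detector = 0.4560c.
Compose with the pion (u' = 0.715 in the kaon frame): u_1 = (0.715 + 0.456) / (1 + 0.715·0.456) = 1.1710/1.3260 = 0.8831.
Compose with the decay product (u' = 0.872 in the pion frame): u_2 = (0.872 + 0.883) / (1 + 0.872·0.883) = 1.7551/1.7700 = 0.9915.
Compose with the further object (u' = -0.209 in the decay product frame): u_3 = (-0.209 + 0.992) / (1 + (-0.209)·0.992) = 0.7825/0.7928 = 0.9871.

+0.987c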